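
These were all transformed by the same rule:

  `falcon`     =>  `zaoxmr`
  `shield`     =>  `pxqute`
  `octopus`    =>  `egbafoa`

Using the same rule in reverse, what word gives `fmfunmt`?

habitat

The word is reversed, then every letter is shifted forward by 12.
Undoing it on fmfunmt: shift back: f−12=t, m−12=a, f−12=t, u−12=i, n−12=b, m−12=a, t−12=h → tatibah; then reverse → habitat.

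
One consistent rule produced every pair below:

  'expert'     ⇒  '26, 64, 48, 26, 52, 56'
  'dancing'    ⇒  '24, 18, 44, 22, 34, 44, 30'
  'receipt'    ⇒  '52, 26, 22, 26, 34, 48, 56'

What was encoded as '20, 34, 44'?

bin

With a=1..z=26, the number is 2·pos + 16.
Undoing it on 20, 34, 44: 20→(20−16)÷2=2=b, 34→(34−16)÷2=9=i, 44→(44−16)÷2=14=n.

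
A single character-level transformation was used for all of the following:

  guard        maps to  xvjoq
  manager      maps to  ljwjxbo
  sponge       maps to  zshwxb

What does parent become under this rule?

Treating letters as 0–25, the rule is x ↦ 11x + 9 (mod 26).
On parent: p(15)→11·15+9≡18=s; a(0)→11·0+9≡9=j; r(17)→11·17+9≡14=o; e(4)→11·4+9≡1=b; n(13)→11·13+9≡22=w; t(19)→11·19+9≡10=k (all mod 26).

sjobwk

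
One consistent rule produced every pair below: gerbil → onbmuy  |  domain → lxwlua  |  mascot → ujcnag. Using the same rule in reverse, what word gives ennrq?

In gerbil: g→o is +8, e→n is +9, r→b is +10, b→m is +11 — the shift increases by 1 each position. The shift increases by 1 at each position, starting from +8: 8, 9, 10, ….
Reversing it on ennrq: e−8=w, n−9=e, n−10=d, r−11=g, q−12=e.

wedge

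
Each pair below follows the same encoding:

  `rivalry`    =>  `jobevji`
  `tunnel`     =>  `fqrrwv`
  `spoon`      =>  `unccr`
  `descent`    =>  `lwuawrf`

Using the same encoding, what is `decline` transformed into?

r(17)→j(9) and i(8)→o(14) fit y≡11x+4 (mod 26); the inverse of 11 mod 26 is 19. Each letter's alphabet position (a=0..z=25) is mapped through 11·x+4 mod 26 — an affine cipher.
On decline: d(3)→11·3+4≡11=l; e(4)→11·4+4≡22=w; c(2)→11·2+4≡0=a; l(11)→11·11+4≡21=v; i(8)→11·8+4≡14=o; n(13)→11·13+4≡17=r; e(4)→11·4+4≡22=w (all mod 26).

lwavorw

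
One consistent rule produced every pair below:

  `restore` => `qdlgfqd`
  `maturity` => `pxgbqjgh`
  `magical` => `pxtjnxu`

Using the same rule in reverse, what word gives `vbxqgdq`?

quarter

r(17)→q(16) and e(4)→d(3) fit y≡21x+23 (mod 26); the inverse of 21 mod 26 is 5. This is an affine cipher: with a=0,…,z=25, each position x becomes (21x+23) mod 26.
Decoding vbxqgdq: v(21)→5·(21−23)≡16=q; b(1)→5·(1−23)≡20=u; x(23)→5·(23−23)≡0=a; q(16)→5·(16−23)≡17=r; g(6)→5·(6−23)≡19=t; d(3)→5·(3−23)≡4=e; q(16)→5·(16−23)≡17=r (all mod 26).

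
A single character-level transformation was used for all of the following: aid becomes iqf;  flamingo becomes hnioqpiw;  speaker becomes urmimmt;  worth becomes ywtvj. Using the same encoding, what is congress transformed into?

The shift depends on letter class: consonant d→f is +2, but vowel a→i is +8. Two shifts are in play — +8 for a/e/i/o/u, +2 for every other letter.
On congress: c(cons)+2=e, o(vowel)+8=w, n(cons)+2=p, g(cons)+2=i, r(cons)+2=t, e(vowel)+8=m, s(cons)+2=u, s(cons)+2=u.

ewpitmuu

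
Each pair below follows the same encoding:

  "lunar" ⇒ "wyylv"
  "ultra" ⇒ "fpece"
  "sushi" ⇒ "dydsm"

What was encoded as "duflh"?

squad

Shifts by position in lunar: pos 0: l→w (+11), pos 1: u→y (+4), pos 2: n→y (+11), pos 3: a→l (+11), pos 4: r→v (+4) — repeating every 3. It's a Vigenère-style cipher with numeric key [11,4,11]: position i shifts by key[i mod 3].
Decoding duflh: d−11=s, u−4=q, f−11=u, l−11=a, h−4=d.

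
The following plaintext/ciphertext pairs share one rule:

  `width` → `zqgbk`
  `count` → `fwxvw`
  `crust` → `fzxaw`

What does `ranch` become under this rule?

Shifts by position in width: pos 0: w→z (+3), pos 1: i→q (+8), pos 2: d→g (+3), pos 3: t→b (+8) — repeating every 2. It's a Vigenère-style cipher with numeric key [3,8]: position i shifts by key[i mod 2].
Applying it to ranch: r+3=u, a+8=i, n+3=q, c+8=k, h+3=k.

uiqkk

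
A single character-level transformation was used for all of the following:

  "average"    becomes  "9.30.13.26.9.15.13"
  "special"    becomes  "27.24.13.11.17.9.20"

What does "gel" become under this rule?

Each letter is replaced by its alphabet position (a=1..z=26) + 8.
For gel: g=7→15, e=5→13, l=12→20.

15.13.20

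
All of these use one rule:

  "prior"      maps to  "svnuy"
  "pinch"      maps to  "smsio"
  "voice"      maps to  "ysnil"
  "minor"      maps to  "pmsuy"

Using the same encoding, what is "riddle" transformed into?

In prior: p→s is +3, r→v is +4, i→n is +5, o→u is +6 — the shift increases by 1 each position. Letter i (0-indexed) is shifted by i+3, so successive shifts are 3, 4, 5, ….
On riddle: r+3=u, i+4=m, d+5=i, d+6=j, l+7=s, e+8=m.

umijsm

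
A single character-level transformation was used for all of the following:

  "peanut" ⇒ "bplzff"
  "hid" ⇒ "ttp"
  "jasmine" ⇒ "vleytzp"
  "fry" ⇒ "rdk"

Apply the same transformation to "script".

Two shifts are in play — +11 for a/e/i/o/u, +12 for every other letter.
Applying it to script: s(cons)+12=e, c(cons)+12=o, r(cons)+12=d, i(vowel)+11=t, p(cons)+12=b, t(cons)+12=f.

eodtbf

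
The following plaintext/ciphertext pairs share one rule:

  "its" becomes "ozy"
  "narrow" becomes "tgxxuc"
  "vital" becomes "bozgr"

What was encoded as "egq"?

yak

Each letter is shifted forward by 6 in the alphabet (a Caesar shift of +6).
Undoing it on egq: e−6=y, g−6=a, q−6=k.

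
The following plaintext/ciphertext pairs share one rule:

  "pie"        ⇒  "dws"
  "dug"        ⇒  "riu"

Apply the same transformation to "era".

sfo

Compare letters: p→d is +14, i→w is +14, e→s is +14 — a constant shift. Each letter is shifted forward by 14 in the alphabet (a Caesar shift of +14).
For era: e+14=s, r+14=f, a+14=o.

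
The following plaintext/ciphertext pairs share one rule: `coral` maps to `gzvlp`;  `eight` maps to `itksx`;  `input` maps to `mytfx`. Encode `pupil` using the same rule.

tfttp

It's a Vigenère-style cipher with numeric key [4,11]: position i shifts by key[i mod 2].
For pupil: p+4=t, u+11=f, p+4=t, i+11=t, l+4=p.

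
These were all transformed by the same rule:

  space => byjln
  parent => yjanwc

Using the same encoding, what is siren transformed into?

Compare letters: s→b is +9, p→y is +9, a→j is +9 — a constant shift. Every letter moves 9 places later in the alphabet, wrapping around z→a.
Applying it to siren: s+9=b, i+9=r, r+9=a, e+9=n, n+9=w.

branw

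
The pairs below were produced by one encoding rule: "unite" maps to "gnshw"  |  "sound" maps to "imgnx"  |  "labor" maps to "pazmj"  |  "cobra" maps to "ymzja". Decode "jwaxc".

u(20)→g(6) and n(13)→n(13) fit y≡25x+0 (mod 26); the inverse of 25 mod 26 is 25. Each letter's alphabet position (a=0..z=25) is mapped through 25·x+0 mod 26 — an affine cipher.
Undoing it on jwaxc: j(9)→25·(9−0)≡17=r; w(22)→25·(22−0)≡4=e; a(0)→25·(0−0)≡0=a; x(23)→25·(23−0)≡3=d; c(2)→25·(2−0)≡24=y (all mod 26).

ready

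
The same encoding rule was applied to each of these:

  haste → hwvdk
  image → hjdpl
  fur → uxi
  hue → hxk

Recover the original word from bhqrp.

money

The output letters match the input read backwards, each shifted +3: haste reversed is etsah. Two steps: reverse the string, then apply a Caesar shift of +3.
Reversing it on bhqrp: shift back: b−3=y, h−3=e, q−3=n, r−3=o, p−3=m → yenom; then reverse → money.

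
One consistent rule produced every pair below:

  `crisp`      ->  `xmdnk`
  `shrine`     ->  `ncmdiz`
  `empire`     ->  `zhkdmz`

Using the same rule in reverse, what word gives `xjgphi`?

column

Compare letters: c→x is +21, r→m is +21, i→d is +21 — a constant shift. It's a constant shift of +21 (ROT21).
Undoing it on xjgphi: x−21=c, j−21=o, g−21=l, p−21=u, h−21=m, i−21=n.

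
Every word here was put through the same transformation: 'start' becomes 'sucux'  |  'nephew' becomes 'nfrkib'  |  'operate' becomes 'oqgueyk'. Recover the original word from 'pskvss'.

prison

In start: s→s is +0, t→u is +1, a→c is +2, r→u is +3 — the shift increases by 1 each position. The shift increases by 1 at each position, starting from +0: 0, 1, 2, ….
Reversing it on pskvss: p−0=p, s−1=r, k−2=i, v−3=s, s−4=o, s−5=n.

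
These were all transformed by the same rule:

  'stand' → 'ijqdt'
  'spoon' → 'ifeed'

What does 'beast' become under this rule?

This is a Caesar cipher with shift 16.
Applying it to beast: b+16=r, e+16=u, a+16=q, s+16=i, t+16=j.

ruqij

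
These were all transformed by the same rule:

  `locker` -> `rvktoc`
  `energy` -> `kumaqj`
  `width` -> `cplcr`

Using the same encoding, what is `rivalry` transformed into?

xpdjvck

In locker: l→r is +6, o→v is +7, c→k is +8, k→t is +9 — the shift increases by 1 each position. The shift increases by 1 at each position, starting from +6: 6, 7, 8, ….
For rivalry: r+6=x, i+7=p, v+8=d, a+9=j, l+10=v, r+11=c, y+12=k.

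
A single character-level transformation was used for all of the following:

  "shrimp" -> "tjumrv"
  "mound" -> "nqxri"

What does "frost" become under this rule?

gtrwy

In shrimp: s→t is +1, h→j is +2, r→u is +3, i→m is +4 — the shift increases by 1 each position. Letter i (0-indexed) is shifted by i+1, so successive shifts are 1, 2, 3, ….
Applying it to frost: f+1=g, r+2=t, o+3=r, s+4=w, t+5=y.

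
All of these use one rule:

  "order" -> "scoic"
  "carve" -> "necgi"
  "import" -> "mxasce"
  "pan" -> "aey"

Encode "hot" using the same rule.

The shift depends on letter class: consonant r→c is +11, but vowel o→s is +4. The rule splits by letter class: vowels +4, consonants +11.
For hot: h(cons)+11=s, o(vowel)+4=s, t(cons)+11=e.

sse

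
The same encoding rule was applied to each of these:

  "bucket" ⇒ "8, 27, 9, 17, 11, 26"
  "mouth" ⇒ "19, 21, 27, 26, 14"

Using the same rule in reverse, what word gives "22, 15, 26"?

b is letter #2 and maps to 8: an offset of 6. Letters become their 1-based position plus 6 (so a→7, b→8, …).
Undoing it on 22, 15, 26: 22→(22−6)÷1=16=p, 15→(15−6)÷1=9=i, 26→(26−6)÷1=20=t.

pit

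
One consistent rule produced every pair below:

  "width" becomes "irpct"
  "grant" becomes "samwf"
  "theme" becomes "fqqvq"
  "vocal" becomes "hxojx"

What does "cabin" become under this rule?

ojnrz

Shifts by position in width: pos 0: w→i (+12), pos 1: i→r (+9), pos 2: d→p (+12), pos 3: t→c (+9) — repeating every 2. The shifts repeat in a cycle of length 2: positions 0,1,… shift by +12, +9, then the pattern repeats.
On cabin: c+12=o, a+9=j, b+12=n, i+9=r, n+12=z.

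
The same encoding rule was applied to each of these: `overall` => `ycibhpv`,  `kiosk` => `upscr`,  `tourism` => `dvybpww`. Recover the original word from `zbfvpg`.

public

Shifts by position in overall: pos 0: o→y (+10), pos 1: v→c (+7), pos 2: e→i (+4), pos 3: r→b (+10), pos 4: a→h (+7), pos 5: l→p (+4) — repeating every 3. A repeating key of period 3 is used — shifts +10, +7, +4 over and over.
Undoing it on zbfvpg: z−10=p, b−7=u, f−4=b, v−10=l, p−7=i, g−4=c.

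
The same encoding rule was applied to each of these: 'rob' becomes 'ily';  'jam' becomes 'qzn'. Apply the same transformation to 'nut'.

Letters are reflected about the middle of the alphabet (position → 25−position): Atbash.
On nut: n↔m, u↔f, t↔g.

mfg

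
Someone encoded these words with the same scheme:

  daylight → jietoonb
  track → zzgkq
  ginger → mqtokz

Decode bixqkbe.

Shifts by position in daylight: pos 0: d→j (+6), pos 1: a→i (+8), pos 2: y→e (+6), pos 3: l→t (+8) — repeating every 2. The shifts repeat in a cycle of length 2: positions 0,1,… shift by +6, +8, then the pattern repeats.
Decoding bixqkbe: b−6=v, i−8=a, x−6=r, q−8=i, k−6=e, b−8=t, e−6=y.

variety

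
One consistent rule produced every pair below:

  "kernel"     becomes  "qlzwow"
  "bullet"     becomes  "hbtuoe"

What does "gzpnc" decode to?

In kernel: k→q is +6, e→l is +7, r→z is +8, n→w is +9 — the shift increases by 1 each position. Letter i (0-indexed) is shifted by i+6, so successive shifts are 6, 7, 8, ….
Reversing it on gzpnc: g−6=a, z−7=s, p−8=h, n−9=e, c−10=s.

ashes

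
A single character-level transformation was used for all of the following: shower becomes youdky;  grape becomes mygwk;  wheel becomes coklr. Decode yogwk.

shape

It's a Vigenère-style cipher with numeric key [6,7]: position i shifts by key[i mod 2].
Reversing it on yogwk: y−6=s, o−7=h, g−6=a, w−7=p, k−6=e.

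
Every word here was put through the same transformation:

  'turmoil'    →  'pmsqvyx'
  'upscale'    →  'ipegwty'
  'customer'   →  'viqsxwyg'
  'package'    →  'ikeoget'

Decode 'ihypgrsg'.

conclude

The output letters match the input read backwards, each shifted +4: turmoil reversed is liomrut. Read the word backwards and shift each letter +4.
Undoing it on ihypgrsg: shift back: i−4=e, h−4=d, y−4=u, p−4=l, g−4=c, r−4=n, s−4=o, g−4=c → edulcnoc; then reverse → conclude.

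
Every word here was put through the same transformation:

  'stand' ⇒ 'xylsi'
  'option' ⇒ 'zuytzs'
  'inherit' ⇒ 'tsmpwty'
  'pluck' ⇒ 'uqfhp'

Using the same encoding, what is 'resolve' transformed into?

wpxzqap

The shift depends on letter class: consonant s→x is +5, but vowel a→l is +11. The rule splits by letter class: vowels +11, consonants +5.
Applying it to resolve: r(cons)+5=w, e(vowel)+11=p, s(cons)+5=x, o(vowel)+11=z, l(cons)+5=q, v(cons)+5=a, e(vowel)+11=p.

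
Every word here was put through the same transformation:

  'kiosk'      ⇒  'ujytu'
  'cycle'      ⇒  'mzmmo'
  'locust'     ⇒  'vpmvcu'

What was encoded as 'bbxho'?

It's a Vigenère-style cipher with numeric key [10,1]: position i shifts by key[i mod 2].
Decoding bbxho: b−10=r, b−1=a, x−10=n, h−1=g, o−10=e.

range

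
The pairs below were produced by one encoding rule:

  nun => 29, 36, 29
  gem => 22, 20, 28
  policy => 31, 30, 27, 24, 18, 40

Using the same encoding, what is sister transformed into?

34, 24, 34, 35, 20, 33

n is letter #14 and maps to 29: an offset of 15. Each letter is replaced by its alphabet position (a=1..z=26) + 15.
On sister: s=19→34, i=9→24, s=19→34, t=20→35, e=5→20, r=18→33.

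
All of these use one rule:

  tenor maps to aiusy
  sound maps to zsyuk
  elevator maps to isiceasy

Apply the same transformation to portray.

The shift depends on letter class: consonant t→a is +7, but vowel e→i is +4. Vowels shift forward by 4 and consonants shift forward by 7.
Applying it to portray: p(cons)+7=w, o(vowel)+4=s, r(cons)+7=y, t(cons)+7=a, r(cons)+7=y, a(vowel)+4=e, y(cons)+7=f.

wsyayef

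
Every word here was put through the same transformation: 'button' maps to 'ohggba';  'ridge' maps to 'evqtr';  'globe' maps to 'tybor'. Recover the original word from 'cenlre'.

prayer

This is a Caesar cipher with shift 13.
Undoing it on cenlre: c−13=p, e−13=r, n−13=a, l−13=y, r−13=e, e−13=r.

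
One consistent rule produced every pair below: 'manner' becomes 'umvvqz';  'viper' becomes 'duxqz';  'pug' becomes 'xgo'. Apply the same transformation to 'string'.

The shift depends on letter class: consonant m→u is +8, but vowel a→m is +12. Two shifts are in play — +12 for a/e/i/o/u, +8 for every other letter.
For string: s(cons)+8=a, t(cons)+8=b, r(cons)+8=z, i(vowel)+12=u, n(cons)+8=v, g(cons)+8=o.

abzuvo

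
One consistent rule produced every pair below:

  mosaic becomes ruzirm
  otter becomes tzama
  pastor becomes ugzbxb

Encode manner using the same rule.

In mosaic: m→r is +5, o→u is +6, s→z is +7, a→i is +8 — the shift increases by 1 each position. Letter i (0-indexed) is shifted by i+5, so successive shifts are 5, 6, 7, ….
On manner: m+5=r, a+6=g, n+7=u, n+8=v, e+9=n, r+10=b.

rguvnb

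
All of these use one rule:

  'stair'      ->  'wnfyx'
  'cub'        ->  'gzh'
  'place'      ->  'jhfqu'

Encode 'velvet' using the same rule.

The output letters match the input read backwards, each shifted +5: stair reversed is riats. Read the word backwards and shift each letter +5.
For velvet: reverse → tevlev; then shift: t+5=y, e+5=j, v+5=a, l+5=q, e+5=j, v+5=a.

yjaqja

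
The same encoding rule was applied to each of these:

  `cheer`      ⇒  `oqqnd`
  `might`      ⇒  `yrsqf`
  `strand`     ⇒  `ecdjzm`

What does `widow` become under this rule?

Shifts by position in cheer: pos 0: c→o (+12), pos 1: h→q (+9), pos 2: e→q (+12), pos 3: e→n (+9) — repeating every 2. The shifts repeat in a cycle of length 2: positions 0,1,… shift by +12, +9, then the pattern repeats.
Applying it to widow: w+12=i, i+9=r, d+12=p, o+9=x, w+12=i.

irpxi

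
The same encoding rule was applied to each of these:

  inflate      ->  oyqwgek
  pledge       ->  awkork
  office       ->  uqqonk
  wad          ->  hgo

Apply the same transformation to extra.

The shift depends on letter class: consonant n→y is +11, but vowel i→o is +6. Two shifts are in play — +6 for a/e/i/o/u, +11 for every other letter.
Applying it to extra: e(vowel)+6=k, x(cons)+11=i, t(cons)+11=e, r(cons)+11=c, a(vowel)+6=g.

kiecg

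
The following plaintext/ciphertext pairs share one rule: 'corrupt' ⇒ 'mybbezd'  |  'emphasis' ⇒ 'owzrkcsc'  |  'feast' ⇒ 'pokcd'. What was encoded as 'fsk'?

Compare letters: c→m is +10, o→y is +10, r→b is +10 — a constant shift. It's a constant shift of +10 (ROT10).
Decoding fsk: f−10=v, s−10=i, k−10=a.

via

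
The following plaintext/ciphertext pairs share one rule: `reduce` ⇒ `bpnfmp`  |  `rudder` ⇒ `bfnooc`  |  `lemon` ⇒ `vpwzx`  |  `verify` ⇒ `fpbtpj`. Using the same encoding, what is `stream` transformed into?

It's a Vigenère-style cipher with numeric key [10,11]: position i shifts by key[i mod 2].
Applying it to stream: s+10=c, t+11=e, r+10=b, e+11=p, a+10=k, m+11=x.

cebpkx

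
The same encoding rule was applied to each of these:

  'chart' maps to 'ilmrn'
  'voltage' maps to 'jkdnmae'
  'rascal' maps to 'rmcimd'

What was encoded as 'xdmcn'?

blast

This is an affine cipher: with a=0,…,z=25, each position x becomes (11x+12) mod 26.
Undoing it on xdmcn: x(23)→19·(23−12)≡1=b; d(3)→19·(3−12)≡11=l; m(12)→19·(12−12)≡0=a; c(2)→19·(2−12)≡18=s; n(13)→19·(13−12)≡19=t (all mod 26).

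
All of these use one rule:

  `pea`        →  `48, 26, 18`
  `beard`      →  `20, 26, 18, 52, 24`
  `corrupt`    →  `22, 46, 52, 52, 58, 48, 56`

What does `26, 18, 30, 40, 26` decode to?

The formula is n = 2×(alphabet index, a=1) + 16.
Reversing it on 26, 18, 30, 40, 26: 26→(26−16)÷2=5=e, 18→(18−16)÷2=1=a, 30→(30−16)÷2=7=g, 40→(40−16)÷2=12=l, 26→(26−16)÷2=5=e.

eagle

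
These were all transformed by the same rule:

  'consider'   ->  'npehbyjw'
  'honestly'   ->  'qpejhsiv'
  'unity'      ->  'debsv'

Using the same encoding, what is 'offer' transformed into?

puujw

c(2)→n(13) and o(14)→p(15) fit y≡11x+17 (mod 26); the inverse of 11 mod 26 is 19. Treating letters as 0–25, the rule is x ↦ 11x + 17 (mod 26).
For offer: o(14)→11·14+17≡15=p; f(5)→11·5+17≡20=u; f(5)→11·5+17≡20=u; e(4)→11·4+17≡9=j; r(17)→11·17+17≡22=w (all mod 26).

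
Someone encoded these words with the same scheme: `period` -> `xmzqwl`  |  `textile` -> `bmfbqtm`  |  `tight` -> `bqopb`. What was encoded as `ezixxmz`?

wrapper

Compare letters: p→x is +8, e→m is +8, r→z is +8 — a constant shift. Every letter moves 8 places later in the alphabet, wrapping around z→a.
Reversing it on ezixxmz: e−8=w, z−8=r, i−8=a, x−8=p, x−8=p, m−8=e, z−8=r.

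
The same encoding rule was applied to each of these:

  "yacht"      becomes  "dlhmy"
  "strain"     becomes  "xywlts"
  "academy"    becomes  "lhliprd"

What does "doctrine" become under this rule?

The shift depends on letter class: consonant y→d is +5, but vowel a→l is +11. Two shifts are in play — +11 for a/e/i/o/u, +5 for every other letter.
Applying it to doctrine: d(cons)+5=i, o(vowel)+11=z, c(cons)+5=h, t(cons)+5=y, r(cons)+5=w, i(vowel)+11=t, n(cons)+5=s, e(vowel)+11=p.

izhywtsp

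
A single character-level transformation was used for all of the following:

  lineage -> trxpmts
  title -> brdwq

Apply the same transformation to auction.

In lineage: l→t is +8, i→r is +9, n→x is +10, e→p is +11 — the shift increases by 1 each position. The shift increases by 1 at each position, starting from +8: 8, 9, 10, ….
For auction: a+8=i, u+9=d, c+10=m, t+11=e, i+12=u, o+13=b, n+14=b.

idmeubb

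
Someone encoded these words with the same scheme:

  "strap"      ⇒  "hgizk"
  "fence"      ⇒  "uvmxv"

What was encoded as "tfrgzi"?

Each pair mirrors across the alphabet (s↔h, t↔g, r↔i): positions sum to 25. This is the alphabet-reversal cipher (Atbash): a becomes z, b becomes y, etc.
Undoing it on tfrgzi: t↔g, f↔u, r↔i, g↔t, z↔a, i↔r.

guitar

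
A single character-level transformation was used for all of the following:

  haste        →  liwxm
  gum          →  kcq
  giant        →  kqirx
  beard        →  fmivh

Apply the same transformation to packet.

The shift depends on letter class: consonant h→l is +4, but vowel a→i is +8. Vowels shift forward by 8 and consonants shift forward by 4.
Applying it to packet: p(cons)+4=t, a(vowel)+8=i, c(cons)+4=g, k(cons)+4=o, e(vowel)+8=m, t(cons)+4=x.

tigomx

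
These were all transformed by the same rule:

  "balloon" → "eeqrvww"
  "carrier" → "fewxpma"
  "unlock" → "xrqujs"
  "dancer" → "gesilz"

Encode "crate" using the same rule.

fvfzl

In balloon: b→e is +3, a→e is +4, l→q is +5, l→r is +6 — the shift increases by 1 each position. The shift increases by 1 at each position, starting from +3: 3, 4, 5, ….
For crate: c+3=f, r+4=v, a+5=f, t+6=z, e+7=l.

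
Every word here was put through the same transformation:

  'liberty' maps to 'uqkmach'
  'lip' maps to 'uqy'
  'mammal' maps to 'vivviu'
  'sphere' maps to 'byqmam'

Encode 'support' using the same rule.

Vowels shift forward by 8 and consonants shift forward by 9.
For support: s(cons)+9=b, u(vowel)+8=c, p(cons)+9=y, p(cons)+9=y, o(vowel)+8=w, r(cons)+9=a, t(cons)+9=c.

bcyywac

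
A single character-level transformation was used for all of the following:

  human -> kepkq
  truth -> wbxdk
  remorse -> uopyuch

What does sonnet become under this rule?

Shifts by position in human: pos 0: h→k (+3), pos 1: u→e (+10), pos 2: m→p (+3), pos 3: a→k (+10) — repeating every 2. The shifts repeat in a cycle of length 2: positions 0,1,… shift by +3, +10, then the pattern repeats.
Applying it to sonnet: s+3=v, o+10=y, n+3=q, n+10=x, e+3=h, t+10=d.

vyqxhd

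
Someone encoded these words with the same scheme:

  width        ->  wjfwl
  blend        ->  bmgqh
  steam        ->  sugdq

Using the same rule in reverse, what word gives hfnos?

hello

In width: w→w is +0, i→j is +1, d→f is +2, t→w is +3 — the shift increases by 1 each position. Each letter shifts forward by its position index (0, 1, 2, …) — the shift grows by one for each successive letter.
Decoding hfnos: h−0=h, f−1=e, n−2=l, o−3=l, s−4=o.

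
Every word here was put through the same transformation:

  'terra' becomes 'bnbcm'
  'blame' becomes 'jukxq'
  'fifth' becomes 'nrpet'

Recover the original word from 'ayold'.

The shift increases by 1 at each position, starting from +8: 8, 9, 10, ….
Undoing it on ayold: a−8=s, y−9=p, o−10=e, l−11=a, d−12=r.

spear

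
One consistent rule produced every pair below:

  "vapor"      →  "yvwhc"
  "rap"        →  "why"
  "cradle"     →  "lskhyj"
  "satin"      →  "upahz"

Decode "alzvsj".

closet

The word is reversed, then every letter is shifted forward by 7.
Decoding alzvsj: shift back: a−7=t, l−7=e, z−7=s, v−7=o, s−7=l, j−7=c → tesolc; then reverse → closet.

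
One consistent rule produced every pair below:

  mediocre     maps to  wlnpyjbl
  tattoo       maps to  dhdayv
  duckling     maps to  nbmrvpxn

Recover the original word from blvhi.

relay

Shifts by position in mediocre: pos 0: m→w (+10), pos 1: e→l (+7), pos 2: d→n (+10), pos 3: i→p (+7) — repeating every 2. It's a Vigenère-style cipher with numeric key [10,7]: position i shifts by key[i mod 2].
Reversing it on blvhi: b−10=r, l−7=e, v−10=l, h−7=a, i−10=y.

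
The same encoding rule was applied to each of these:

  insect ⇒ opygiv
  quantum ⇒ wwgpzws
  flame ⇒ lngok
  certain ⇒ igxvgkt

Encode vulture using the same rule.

bwrvatk

The shifts repeat in a cycle of length 2: positions 0,1,… shift by +6, +2, then the pattern repeats.
On vulture: v+6=b, u+2=w, l+6=r, t+2=v, u+6=a, r+2=t, e+6=k.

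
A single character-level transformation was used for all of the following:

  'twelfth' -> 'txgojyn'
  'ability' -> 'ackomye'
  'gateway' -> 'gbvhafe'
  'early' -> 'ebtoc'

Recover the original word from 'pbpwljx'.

panther

In twelfth: t→t is +0, w→x is +1, e→g is +2, l→o is +3 — the shift increases by 1 each position. Each letter shifts forward by its position index (0, 1, 2, …) — the shift grows by one for each successive letter.
Undoing it on pbpwljx: p−0=p, b−1=a, p−2=n, w−3=t, l−4=h, j−5=e, x−6=r.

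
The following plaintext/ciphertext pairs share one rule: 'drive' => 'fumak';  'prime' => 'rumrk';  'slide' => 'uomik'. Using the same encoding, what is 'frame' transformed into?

huerk

In drive: d→f is +2, r→u is +3, i→m is +4, v→a is +5 — the shift increases by 1 each position. Letter i (0-indexed) is shifted by i+2, so successive shifts are 2, 3, 4, ….
For frame: f+2=h, r+3=u, a+4=e, m+5=r, e+6=k.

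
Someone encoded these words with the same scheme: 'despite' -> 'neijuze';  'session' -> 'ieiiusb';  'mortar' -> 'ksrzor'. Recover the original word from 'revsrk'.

d(3)→n(13) and e(4)→e(4) fit y≡17x+14 (mod 26); the inverse of 17 mod 26 is 23. Treating letters as 0–25, the rule is x ↦ 17x + 14 (mod 26).
Reversing it on revsrk: r(17)→23·(17−14)≡17=r; e(4)→23·(4−14)≡4=e; v(21)→23·(21−14)≡5=f; s(18)→23·(18−14)≡14=o; r(17)→23·(17−14)≡17=r; k(10)→23·(10−14)≡12=m (all mod 26).

reform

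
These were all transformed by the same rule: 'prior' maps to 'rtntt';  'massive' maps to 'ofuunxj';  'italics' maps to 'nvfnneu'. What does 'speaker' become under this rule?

The shift depends on letter class: consonant p→r is +2, but vowel i→n is +5. Two shifts are in play — +5 for a/e/i/o/u, +2 for every other letter.
For speaker: s(cons)+2=u, p(cons)+2=r, e(vowel)+5=j, a(vowel)+5=f, k(cons)+2=m, e(vowel)+5=j, r(cons)+2=t.

urjfmjt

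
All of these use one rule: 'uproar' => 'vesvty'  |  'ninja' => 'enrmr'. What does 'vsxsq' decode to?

motor

The output letters match the input read backwards, each shifted +4: uproar reversed is raorpu. The word is reversed, then every letter is shifted forward by 4.
Reversing it on vsxsq: shift back: v−4=r, s−4=o, x−4=t, s−4=o, q−4=m → rotom; then reverse → motor.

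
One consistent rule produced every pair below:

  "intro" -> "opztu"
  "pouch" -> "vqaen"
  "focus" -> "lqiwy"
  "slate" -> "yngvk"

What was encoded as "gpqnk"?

A repeating key of period 2 is used — shifts +6, +2 over and over.
Reversing it on gpqnk: g−6=a, p−2=n, q−6=k, n−2=l, k−6=e.

ankle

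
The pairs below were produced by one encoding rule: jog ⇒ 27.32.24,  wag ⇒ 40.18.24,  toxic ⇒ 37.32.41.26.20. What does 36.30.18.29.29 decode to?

small

j is letter #10 and maps to 27: an offset of 17. Each letter is replaced by its alphabet position (a=1..z=26) + 17.
Reversing it on 36.30.18.29.29: 36→(36−17)÷1=19=s, 30→(30−17)÷1=13=m, 18→(18−17)÷1=1=a, 29→(29−17)÷1=12=l, 29→(29−17)÷1=12=l.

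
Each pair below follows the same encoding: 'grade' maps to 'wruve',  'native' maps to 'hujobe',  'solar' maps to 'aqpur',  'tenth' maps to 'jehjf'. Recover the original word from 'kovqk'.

widow

g(6)→w(22) and r(17)→r(17) fit y≡9x+20 (mod 26); the inverse of 9 mod 26 is 3. Each letter's alphabet position (a=0..z=25) is mapped through 9·x+20 mod 26 — an affine cipher.
Decoding kovqk: k(10)→3·(10−20)≡22=w; o(14)→3·(14−20)≡8=i; v(21)→3·(21−20)≡3=d; q(16)→3·(16−20)≡14=o; k(10)→3·(10−20)≡22=w (all mod 26).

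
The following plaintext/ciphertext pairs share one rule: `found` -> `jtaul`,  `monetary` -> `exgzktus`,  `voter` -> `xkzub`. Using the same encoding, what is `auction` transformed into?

Read the word backwards and shift each letter +6.
On auction: reverse → noitcua; then shift: n+6=t, o+6=u, i+6=o, t+6=z, c+6=i, u+6=a, a+6=g.

tuoziag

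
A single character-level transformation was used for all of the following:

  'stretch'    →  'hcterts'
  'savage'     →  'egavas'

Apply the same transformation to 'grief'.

feirg

The output letters match the input read backwards: stretch reversed is hcterts. It's just the letters in reverse order.
Applying it to grief: reverse → feirg.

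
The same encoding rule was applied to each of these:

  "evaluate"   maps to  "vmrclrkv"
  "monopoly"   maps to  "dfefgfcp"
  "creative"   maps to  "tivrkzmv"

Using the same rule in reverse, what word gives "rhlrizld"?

Compare letters: e→v is +17, v→m is +17, a→r is +17 — a constant shift. Every letter moves 17 places later in the alphabet, wrapping around z→a.
Decoding rhlrizld: r−17=a, h−17=q, l−17=u, r−17=a, i−17=r, z−17=i, l−17=u, d−17=m.

aquarium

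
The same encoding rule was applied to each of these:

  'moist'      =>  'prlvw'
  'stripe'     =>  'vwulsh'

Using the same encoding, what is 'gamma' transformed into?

jdppd

Compare letters: m→p is +3, o→r is +3, i→l is +3 — a constant shift. Every letter moves 3 places later in the alphabet, wrapping around z→a.
On gamma: g+3=j, a+3=d, m+3=p, m+3=p, a+3=d.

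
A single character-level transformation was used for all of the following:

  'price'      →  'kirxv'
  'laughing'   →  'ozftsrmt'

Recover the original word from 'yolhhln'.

blossom

Each pair mirrors across the alphabet (p↔k, r↔i, i↔r): positions sum to 25. Letters are reflected about the middle of the alphabet (position → 25−position): Atbash.
Undoing it on yolhhln: y↔b, o↔l, l↔o, h↔s, h↔s, l↔o, n↔m.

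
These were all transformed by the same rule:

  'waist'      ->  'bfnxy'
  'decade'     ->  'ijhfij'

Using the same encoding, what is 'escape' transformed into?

jxhfuj

It's a constant shift of +5 (ROT5).
Applying it to escape: e+5=j, s+5=x, c+5=h, a+5=f, p+5=u, e+5=j.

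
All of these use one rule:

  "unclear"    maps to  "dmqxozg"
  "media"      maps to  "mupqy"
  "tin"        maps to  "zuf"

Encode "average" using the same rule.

qsmdqhm

The output letters match the input read backwards, each shifted +12: unclear reversed is raelcnu. Read the word backwards and shift each letter +12.
Applying it to average: reverse → egareva; then shift: e+12=q, g+12=s, a+12=m, r+12=d, e+12=q, v+12=h, a+12=m.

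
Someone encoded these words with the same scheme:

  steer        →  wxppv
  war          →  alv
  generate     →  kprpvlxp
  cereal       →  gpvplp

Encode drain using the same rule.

hvltr

Two shifts are in play — +11 for a/e/i/o/u, +4 for every other letter.
For drain: d(cons)+4=h, r(cons)+4=v, a(vowel)+11=l, i(vowel)+11=t, n(cons)+4=r.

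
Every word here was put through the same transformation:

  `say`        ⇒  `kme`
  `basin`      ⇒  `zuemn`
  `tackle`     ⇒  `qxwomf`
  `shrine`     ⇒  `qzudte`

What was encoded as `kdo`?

cry

Two steps: reverse the string, then apply a Caesar shift of +12.
Decoding kdo: shift back: k−12=y, d−12=r, o−12=c → yrc; then reverse → cry.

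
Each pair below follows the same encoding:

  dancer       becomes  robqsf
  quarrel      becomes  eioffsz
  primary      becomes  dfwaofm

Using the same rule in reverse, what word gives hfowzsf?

trailer

Compare letters: d→r is +14, a→o is +14, n→b is +14 — a constant shift. It's a constant shift of +14 (ROT14).
Reversing it on hfowzsf: h−14=t, f−14=r, o−14=a, w−14=i, z−14=l, s−14=e, f−14=r.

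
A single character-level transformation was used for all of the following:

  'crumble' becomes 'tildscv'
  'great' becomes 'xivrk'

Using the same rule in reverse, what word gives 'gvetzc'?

This is a Caesar cipher with shift 17.
Decoding gvetzc: g−17=p, v−17=e, e−17=n, t−17=c, z−17=i, c−17=l.

pencil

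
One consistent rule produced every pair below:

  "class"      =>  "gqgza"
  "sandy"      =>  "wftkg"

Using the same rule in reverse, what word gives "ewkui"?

In class: c→g is +4, l→q is +5, a→g is +6, s→z is +7 — the shift increases by 1 each position. The shift increases by 1 at each position, starting from +4: 4, 5, 6, ….
Undoing it on ewkui: e−4=a, w−5=r, k−6=e, u−7=n, i−8=a.

arena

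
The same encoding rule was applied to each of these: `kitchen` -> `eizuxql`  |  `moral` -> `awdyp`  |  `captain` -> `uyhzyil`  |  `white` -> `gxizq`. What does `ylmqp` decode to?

k(10)→e(4) and i(8)→i(8) fit y≡11x+24 (mod 26); the inverse of 11 mod 26 is 19. Treating letters as 0–25, the rule is x ↦ 11x + 24 (mod 26).
Undoing it on ylmqp: y(24)→19·(24−24)≡0=a; l(11)→19·(11−24)≡13=n; m(12)→19·(12−24)≡6=g; q(16)→19·(16−24)≡4=e; p(15)→19·(15−24)≡11=l (all mod 26).

angel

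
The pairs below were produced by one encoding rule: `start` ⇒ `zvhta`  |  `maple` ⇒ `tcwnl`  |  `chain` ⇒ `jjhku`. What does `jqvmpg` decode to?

cookie

It's a Vigenère-style cipher with numeric key [7,2]: position i shifts by key[i mod 2].
Decoding jqvmpg: j−7=c, q−2=o, v−7=o, m−2=k, p−7=i, g−2=e.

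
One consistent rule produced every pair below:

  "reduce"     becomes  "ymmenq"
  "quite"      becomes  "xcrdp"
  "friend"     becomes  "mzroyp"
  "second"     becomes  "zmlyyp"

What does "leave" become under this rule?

smjfp

In reduce: r→y is +7, e→m is +8, d→m is +9, u→e is +10 — the shift increases by 1 each position. Letter i (0-indexed) is shifted by i+7, so successive shifts are 7, 8, 9, ….
On leave: l+7=s, e+8=m, a+9=j, v+10=f, e+11=p.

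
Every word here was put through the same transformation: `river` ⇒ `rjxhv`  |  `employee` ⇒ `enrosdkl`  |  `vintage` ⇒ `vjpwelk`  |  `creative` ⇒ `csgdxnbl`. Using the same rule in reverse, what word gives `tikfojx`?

thicker

In river: r→r is +0, i→j is +1, v→x is +2, e→h is +3 — the shift increases by 1 each position. Each letter shifts forward by its position index (0, 1, 2, …) — the shift grows by one for each successive letter.
Decoding tikfojx: t−0=t, i−1=h, k−2=i, f−3=c, o−4=k, j−5=e, x−6=r.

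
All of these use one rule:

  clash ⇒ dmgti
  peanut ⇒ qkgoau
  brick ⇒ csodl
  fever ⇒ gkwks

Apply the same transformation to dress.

Two shifts are in play — +6 for a/e/i/o/u, +1 for every other letter.
Applying it to dress: d(cons)+1=e, r(cons)+1=s, e(vowel)+6=k, s(cons)+1=t, s(cons)+1=t.

esktt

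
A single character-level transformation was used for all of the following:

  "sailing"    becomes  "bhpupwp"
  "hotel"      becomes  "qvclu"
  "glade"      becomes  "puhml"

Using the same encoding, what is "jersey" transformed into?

slablh

The shift depends on letter class: consonant s→b is +9, but vowel a→h is +7. Two shifts are in play — +7 for a/e/i/o/u, +9 for every other letter.
On jersey: j(cons)+9=s, e(vowel)+7=l, r(cons)+9=a, s(cons)+9=b, e(vowel)+7=l, y(cons)+9=h.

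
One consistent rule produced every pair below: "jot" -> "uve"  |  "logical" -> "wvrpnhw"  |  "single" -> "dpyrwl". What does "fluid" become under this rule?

The shift depends on letter class: consonant j→u is +11, but vowel o→v is +7. Two shifts are in play — +7 for a/e/i/o/u, +11 for every other letter.
On fluid: f(cons)+11=q, l(cons)+11=w, u(vowel)+7=b, i(vowel)+7=p, d(cons)+11=o.

qwbpo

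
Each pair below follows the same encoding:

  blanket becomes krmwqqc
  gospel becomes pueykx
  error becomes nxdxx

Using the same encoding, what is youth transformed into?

hugcn

A repeating key of period 3 is used — shifts +9, +6, +12 over and over.
Applying it to youth: y+9=h, o+6=u, u+12=g, t+9=c, h+6=n.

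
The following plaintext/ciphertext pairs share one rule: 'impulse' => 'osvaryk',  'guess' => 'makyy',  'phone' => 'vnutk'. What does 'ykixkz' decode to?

secret

Every letter moves 6 places later in the alphabet, wrapping around z→a.
Undoing it on ykixkz: y−6=s, k−6=e, i−6=c, x−6=r, k−6=e, z−6=t.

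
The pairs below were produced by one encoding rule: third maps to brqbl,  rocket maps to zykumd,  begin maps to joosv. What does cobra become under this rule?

kyjbi

Shifts by position in third: pos 0: t→b (+8), pos 1: h→r (+10), pos 2: i→q (+8), pos 3: r→b (+10) — repeating every 2. A repeating key of period 2 is used — shifts +8, +10 over and over.
For cobra: c+8=k, o+10=y, b+8=j, r+10=b, a+8=i.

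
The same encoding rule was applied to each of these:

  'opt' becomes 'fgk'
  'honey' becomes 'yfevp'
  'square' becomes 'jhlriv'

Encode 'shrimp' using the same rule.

Compare letters: o→f is +17, p→g is +17, t→k is +17 — a constant shift. Every letter moves 17 places later in the alphabet, wrapping around z→a.
On shrimp: s+17=j, h+17=y, r+17=i, i+17=z, m+17=d, p+17=g.

jyizdg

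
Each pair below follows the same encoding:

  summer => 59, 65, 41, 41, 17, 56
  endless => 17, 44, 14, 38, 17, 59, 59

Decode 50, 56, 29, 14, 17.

pride

s(#19)→59 and u(#21)→65: differences scale by 3, so n = 3·pos + 2. Each letter becomes 3×(its alphabet position, a=1..z=26) + 2.
Reversing it on 50, 56, 29, 14, 17: 50→(50−2)÷3=16=p, 56→(56−2)÷3=18=r, 29→(29−2)÷3=9=i, 14→(14−2)÷3=4=d, 17→(17−2)÷3=5=e.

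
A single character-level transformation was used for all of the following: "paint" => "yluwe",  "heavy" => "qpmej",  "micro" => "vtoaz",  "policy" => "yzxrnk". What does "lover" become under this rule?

uzhnc

Shifts by position in paint: pos 0: p→y (+9), pos 1: a→l (+11), pos 2: i→u (+12), pos 3: n→w (+9), pos 4: t→e (+11) — repeating every 3. A repeating key of period 3 is used — shifts +9, +11, +12 over and over.
Applying it to lover: l+9=u, o+11=z, v+12=h, e+9=n, r+11=c.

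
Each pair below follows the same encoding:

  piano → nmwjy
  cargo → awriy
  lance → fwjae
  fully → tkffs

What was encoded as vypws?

This is an affine cipher: with a=0,…,z=25, each position x becomes (15x+22) mod 26.
Undoing it on vypws: v(21)→7·(21−22)≡19=t; y(24)→7·(24−22)≡14=o; p(15)→7·(15−22)≡3=d; w(22)→7·(22−22)≡0=a; s(18)→7·(18−22)≡24=y (all mod 26).

today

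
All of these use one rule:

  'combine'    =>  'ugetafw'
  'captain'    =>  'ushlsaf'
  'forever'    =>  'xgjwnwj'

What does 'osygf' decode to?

wagon

Each letter is shifted forward by 18 in the alphabet (a Caesar shift of +18).
Undoing it on osygf: o−18=w, s−18=a, y−18=g, g−18=o, f−18=n.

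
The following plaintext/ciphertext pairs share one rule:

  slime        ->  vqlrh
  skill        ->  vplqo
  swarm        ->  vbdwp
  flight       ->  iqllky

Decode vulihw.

spider

Shifts by position in slime: pos 0: s→v (+3), pos 1: l→q (+5), pos 2: i→l (+3), pos 3: m→r (+5) — repeating every 2. It's a Vigenère-style cipher with numeric key [3,5]: position i shifts by key[i mod 2].
Undoing it on vulihw: v−3=s, u−5=p, l−3=i, i−5=d, h−3=e, w−5=r.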